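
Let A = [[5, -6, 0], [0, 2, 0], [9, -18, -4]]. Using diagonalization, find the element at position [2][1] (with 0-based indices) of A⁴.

-738

Characteristic polynomial: r^3 - 3r^2 - 18r + 40 = (r - 5)(r - 2)(r + 4), so the eigenvalues are -4, 2, 5.
r=5: eigenvector (1, 0, 1).
r=-4: eigenvector (0, 0, 1).
r=2: eigenvector (2, 1, 0).
P = [[1, 0, 2], [0, 0, 1], [1, 1, 0]], D = diag(5, -4, 2), P⁻¹ = [[1, -2, 0], [-1, 2, 1], [0, 1, 0]].
A⁴ = P·diag(625, 256, 16)·P⁻¹ = [[625, -1218, 0], [0, 16, 0], [369, -738, 256]].
The requested entry is -738.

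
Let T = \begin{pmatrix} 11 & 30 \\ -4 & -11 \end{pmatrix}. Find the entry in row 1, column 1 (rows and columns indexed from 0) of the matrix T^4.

1

Characteristic polynomial: r^2 - 1 = (r - 1)(r + 1), so the eigenvalues are -1, 1.
r=-1: eigenvector (-5, 2).
r=1: eigenvector (-3, 1).
P = [[-5, -3], [2, 1]], D = diag(-1, 1), P⁻¹ = [[1, 3], [-2, -5]].
T⁴ = P·diag(1, 1)·P⁻¹ = [[1, 0], [0, 1]].
The requested entry is 1.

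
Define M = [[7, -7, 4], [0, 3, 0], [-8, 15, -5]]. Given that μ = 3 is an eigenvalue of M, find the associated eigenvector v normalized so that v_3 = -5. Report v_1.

5

M − 3I = [[4, -7, 4], [0, 0, 0], [-8, 15, -8]].
Solving (M − 3I)v = 0 gives the eigenspace spanned by (5, 0, -5).
With v_3 = -5, v = (5, 0, -5), so v_1 = 5.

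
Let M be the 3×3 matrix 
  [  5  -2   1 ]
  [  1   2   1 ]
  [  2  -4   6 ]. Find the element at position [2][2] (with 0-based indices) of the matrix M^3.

186

Characteristic polynomial: s^3 - 13s^2 + 56s - 80 = (s - 5)(s - 4)^2, so the eigenvalues are 4, 4, 5.
s=5: eigenvector (1, 1, 2).
s=4: eigenvector (0, 1, 2).
s=4: eigenvector (-1, 1, 3).
P = [[1, 0, -1], [1, 1, 1], [2, 2, 3]], D = diag(5, 4, 4), P⁻¹ = [[1, -2, 1], [-1, 5, -2], [0, -2, 1]].
M³ = P·diag(125, 64, 64)·P⁻¹ = [[125, -122, 61], [61, -58, 61], [122, -244, 186]].
The requested entry is 186.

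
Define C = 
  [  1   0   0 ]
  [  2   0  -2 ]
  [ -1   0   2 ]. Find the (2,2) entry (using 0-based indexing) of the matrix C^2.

4

Characteristic polynomial: λ^3 - 3λ^2 + 2λ = λ(λ - 2)(λ - 1), so the eigenvalues are 0, 1, 2.
λ=1: eigenvector (1, 0, 1).
λ=0: eigenvector (0, 1, 0).
λ=2: eigenvector (0, -1, 1).
P = [[1, 0, 0], [0, 1, -1], [1, 0, 1]], D = diag(1, 0, 2), P⁻¹ = [[1, 0, 0], [-1, 1, 1], [-1, 0, 1]].
C² = P·diag(1, 0, 4)·P⁻¹ = [[1, 0, 0], [4, 0, -4], [-3, 0, 4]].
The requested entry is 4.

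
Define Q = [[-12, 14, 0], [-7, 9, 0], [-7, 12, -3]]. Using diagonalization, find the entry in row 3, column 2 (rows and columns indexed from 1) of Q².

Characteristic polynomial: r^3 + 6r^2 - r - 30 = (r - 2)(r + 3)(r + 5), so the eigenvalues are -5, -3, 2.
r=-5: eigenvector (2, 1, 1).
r=2: eigenvector (-1, -1, -1).
r=-3: eigenvector (0, 0, 1).
P = [[2, -1, 0], [1, -1, 0], [1, -1, 1]], D = diag(-5, 2, -3), P⁻¹ = [[1, -1, 0], [1, -2, 0], [0, -1, 1]].
Q² = P·diag(25, 4, 9)·P⁻¹ = [[46, -42, 0], [21, -17, 0], [21, -26, 9]].
The requested entry is -26.

-26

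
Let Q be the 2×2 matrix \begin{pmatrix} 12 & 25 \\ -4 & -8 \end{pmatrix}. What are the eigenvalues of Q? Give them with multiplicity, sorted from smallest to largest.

Characteristic polynomial: p(t) = t^2 - 4t + 4 = (t - 2)^2.
Roots (with multiplicity): 2, 2.

2, 2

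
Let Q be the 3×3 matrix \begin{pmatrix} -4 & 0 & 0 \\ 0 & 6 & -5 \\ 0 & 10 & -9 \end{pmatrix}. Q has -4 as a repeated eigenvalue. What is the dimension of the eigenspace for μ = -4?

Q + 4I = [[0, 0, 0], [0, 10, -5], [0, 10, -5]].
This matrix has rank 1, so its null space has dimension 3 − 1 = 2.

2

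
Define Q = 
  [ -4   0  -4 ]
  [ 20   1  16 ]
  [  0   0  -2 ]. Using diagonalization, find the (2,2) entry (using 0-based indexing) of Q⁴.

Characteristic polynomial: μ^3 + 5μ^2 + 2μ - 8 = (μ - 1)(μ + 2)(μ + 4), so the eigenvalues are -4, -2, 1.
μ=-2: eigenvector (-2, 8, 1).
μ=1: eigenvector (0, 1, 0).
μ=-4: eigenvector (1, -4, 0).
P = [[-2, 0, 1], [8, 1, -4], [1, 0, 0]], D = diag(-2, 1, -4), P⁻¹ = [[0, 0, 1], [4, 1, 0], [1, 0, 2]].
Q⁴ = P·diag(16, 1, 256)·P⁻¹ = [[256, 0, 480], [-1020, 1, -1920], [0, 0, 16]].
The requested entry is 16.

16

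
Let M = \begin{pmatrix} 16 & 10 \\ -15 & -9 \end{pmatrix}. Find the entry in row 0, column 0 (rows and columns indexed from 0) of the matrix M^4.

Characteristic polynomial: s^2 - 7s + 6 = (s - 6)(s - 1), so the eigenvalues are 1, 6.
s=1: eigenvector (-2, 3).
s=6: eigenvector (-1, 1).
P = [[-2, -1], [3, 1]], D = diag(1, 6), P⁻¹ = [[1, 1], [-3, -2]].
M⁴ = P·diag(1, 1296)·P⁻¹ = [[3886, 2590], [-3885, -2589]].
The requested entry is 3886.

3886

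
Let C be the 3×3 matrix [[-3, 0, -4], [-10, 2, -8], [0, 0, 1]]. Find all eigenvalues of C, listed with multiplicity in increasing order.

-3, 1, 2

Characteristic polynomial: p(r) = r^3 - 7r + 6 = (r - 2)(r - 1)(r + 3).
Roots (with multiplicity): -3, 1, 2.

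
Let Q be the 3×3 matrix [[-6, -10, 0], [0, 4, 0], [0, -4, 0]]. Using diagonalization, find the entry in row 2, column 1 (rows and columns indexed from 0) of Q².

Characteristic polynomial: s^3 + 2s^2 - 24s = s(s - 4)(s + 6), so the eigenvalues are -6, 0, 4.
s=-6: eigenvector (1, 0, 0).
s=4: eigenvector (-1, 1, -1).
s=0: eigenvector (0, 0, 1).
P = [[1, -1, 0], [0, 1, 0], [0, -1, 1]], D = diag(-6, 4, 0), P⁻¹ = [[1, 1, 0], [0, 1, 0], [0, 1, 1]].
Q² = P·diag(36, 16, 0)·P⁻¹ = [[36, 20, 0], [0, 16, 0], [0, -16, 0]].
The requested entry is -16.

-16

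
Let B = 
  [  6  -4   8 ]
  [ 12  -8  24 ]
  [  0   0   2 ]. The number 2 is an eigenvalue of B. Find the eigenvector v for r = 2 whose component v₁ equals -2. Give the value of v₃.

1

B − 2I = [[4, -4, 8], [12, -10, 24], [0, 0, 0]].
Solving (B − 2I)v = 0 gives the eigenspace spanned by (-2, 0, 1).
With v₁ = -2, v = (-2, 0, 1), so v₃ = 1.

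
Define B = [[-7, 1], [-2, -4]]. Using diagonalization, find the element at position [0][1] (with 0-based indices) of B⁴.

-671

Characteristic polynomial: r^2 + 11r + 30 = (r + 5)(r + 6), so the eigenvalues are -6, -5.
r=-5: eigenvector (1, 2).
r=-6: eigenvector (-1, -1).
P = [[1, -1], [2, -1]], D = diag(-5, -6), P⁻¹ = [[-1, 1], [-2, 1]].
B⁴ = P·diag(625, 1296)·P⁻¹ = [[1967, -671], [1342, -46]].
The requested entry is -671.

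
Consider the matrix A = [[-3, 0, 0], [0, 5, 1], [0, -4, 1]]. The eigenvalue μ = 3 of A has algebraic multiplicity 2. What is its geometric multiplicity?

A − 3I = [[-6, 0, 0], [0, 2, 1], [0, -4, -2]].
This matrix has rank 2, so its null space has dimension 3 − 2 = 1.

1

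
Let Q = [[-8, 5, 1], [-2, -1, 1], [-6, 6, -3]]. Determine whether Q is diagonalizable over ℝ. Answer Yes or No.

No

Characteristic polynomial: p(μ) = μ^3 + 12μ^2 + 45μ + 54 = (μ + 3)^2(μ + 6).
μ = -3 has algebraic multiplicity 2; rank(Q + 3I) = 2, so geometric multiplicity = 1.
Geometric multiplicity < algebraic multiplicity, so Q is not diagonalizable.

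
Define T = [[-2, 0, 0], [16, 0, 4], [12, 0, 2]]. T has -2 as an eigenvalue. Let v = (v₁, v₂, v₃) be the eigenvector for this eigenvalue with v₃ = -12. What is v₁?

T + 2I = [[0, 0, 0], [16, 2, 4], [12, 0, 4]].
Solving (T + 2I)v = 0 gives the eigenspace spanned by (4, -8, -12).
With v₃ = -12, v = (4, -8, -12), so v₁ = 4.

4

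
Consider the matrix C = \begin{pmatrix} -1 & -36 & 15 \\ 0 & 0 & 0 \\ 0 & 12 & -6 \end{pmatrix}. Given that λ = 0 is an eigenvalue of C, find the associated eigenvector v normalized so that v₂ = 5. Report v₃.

C = [[-1, -36, 15], [0, 0, 0], [0, 12, -6]].
Solving (C)v = 0 gives the eigenspace spanned by (-30, 5, 10).
With v₂ = 5, v = (-30, 5, 10), so v₃ = 10.

10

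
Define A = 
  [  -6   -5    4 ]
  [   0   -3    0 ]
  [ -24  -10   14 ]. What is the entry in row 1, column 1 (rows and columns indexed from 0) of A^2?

Characteristic polynomial: t^3 - 5t^2 - 12t + 36 = (t - 6)(t - 2)(t + 3), so the eigenvalues are -3, 2, 6.
t=2: eigenvector (1, 0, 2).
t=-3: eigenvector (1, 1, 2).
t=6: eigenvector (1, 0, 3).
P = [[1, 1, 1], [0, 1, 0], [2, 2, 3]], D = diag(2, -3, 6), P⁻¹ = [[3, -1, -1], [0, 1, 0], [-2, 0, 1]].
A² = P·diag(4, 9, 36)·P⁻¹ = [[-60, 5, 32], [0, 9, 0], [-192, 10, 100]].
The requested entry is 9.

9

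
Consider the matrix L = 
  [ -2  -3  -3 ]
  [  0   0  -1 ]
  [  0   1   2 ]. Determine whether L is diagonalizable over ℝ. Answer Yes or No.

No

Characteristic polynomial: p(r) = r^3 - 3r + 2 = (r - 1)^2(r + 2).
r = 1 has algebraic multiplicity 2; rank(L − 1I) = 2, so geometric multiplicity = 1.
Geometric multiplicity < algebraic multiplicity, so L is not diagonalizable.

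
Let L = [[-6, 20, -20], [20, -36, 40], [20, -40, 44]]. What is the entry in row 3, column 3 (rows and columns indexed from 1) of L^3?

1184

Characteristic polynomial: t^3 - 2t^2 - 32t + 96 = (t - 4)^2(t + 6), so the eigenvalues are -6, 4, 4.
t=-6: eigenvector (1, -2, -2).
t=4: eigenvector (0, 1, 1).
t=4: eigenvector (-2, 4, 5).
P = [[1, 0, -2], [-2, 1, 4], [-2, 1, 5]], D = diag(-6, 4, 4), P⁻¹ = [[1, -2, 2], [2, 1, 0], [0, -1, 1]].
L³ = P·diag(-216, 64, 64)·P⁻¹ = [[-216, 560, -560], [560, -1056, 1120], [560, -1120, 1184]].
The requested entry is 1184.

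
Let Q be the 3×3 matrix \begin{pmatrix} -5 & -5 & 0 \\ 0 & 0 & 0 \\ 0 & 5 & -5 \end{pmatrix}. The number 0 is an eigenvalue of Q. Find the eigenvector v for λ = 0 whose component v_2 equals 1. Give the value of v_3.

Q = [[-5, -5, 0], [0, 0, 0], [0, 5, -5]].
Solving (Q)v = 0 gives the eigenspace spanned by (-1, 1, 1).
With v_2 = 1, v = (-1, 1, 1), so v_3 = 1.

1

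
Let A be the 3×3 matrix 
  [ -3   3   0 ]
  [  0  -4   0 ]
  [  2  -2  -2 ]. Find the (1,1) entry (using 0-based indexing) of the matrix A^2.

Characteristic polynomial: t^3 + 9t^2 + 26t + 24 = (t + 2)(t + 3)(t + 4), so the eigenvalues are -4, -3, -2.
t=-3: eigenvector (1, 0, -2).
t=-4: eigenvector (-3, 1, 4).
t=-2: eigenvector (0, 0, 1).
P = [[1, -3, 0], [0, 1, 0], [-2, 4, 1]], D = diag(-3, -4, -2), P⁻¹ = [[1, 3, 0], [0, 1, 0], [2, 2, 1]].
A² = P·diag(9, 16, 4)·P⁻¹ = [[9, -21, 0], [0, 16, 0], [-10, 18, 4]].
The requested entry is 16.

16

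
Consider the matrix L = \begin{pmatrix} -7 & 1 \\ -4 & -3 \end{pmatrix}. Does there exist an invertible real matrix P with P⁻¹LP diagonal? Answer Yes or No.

Characteristic polynomial: p(t) = t^2 + 10t + 25 = (t + 5)^2.
t = -5 has algebraic multiplicity 2; rank(L + 5I) = 1, so geometric multiplicity = 1.
Geometric multiplicity < algebraic multiplicity, so L is not diagonalizable.

No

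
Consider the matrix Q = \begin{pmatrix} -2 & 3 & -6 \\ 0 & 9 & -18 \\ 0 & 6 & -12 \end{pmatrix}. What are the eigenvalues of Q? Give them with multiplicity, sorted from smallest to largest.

-3, -2, 0

Characteristic polynomial: p(r) = r^3 + 5r^2 + 6r = r(r + 2)(r + 3).
Roots (with multiplicity): -3, -2, 0.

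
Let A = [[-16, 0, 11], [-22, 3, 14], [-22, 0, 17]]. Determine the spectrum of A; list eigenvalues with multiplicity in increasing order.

-5, 3, 6

Characteristic polynomial: p(t) = t^3 - 4t^2 - 27t + 90 = (t - 6)(t - 3)(t + 5).
Roots (with multiplicity): -5, 3, 6.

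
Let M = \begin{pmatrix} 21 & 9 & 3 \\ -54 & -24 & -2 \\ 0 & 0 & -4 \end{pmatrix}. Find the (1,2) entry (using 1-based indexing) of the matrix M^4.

Characteristic polynomial: s^3 + 7s^2 - 6s - 72 = (s - 3)(s + 4)(s + 6), so the eigenvalues are -6, -4, 3.
s=3: eigenvector (1, -2, 0).
s=-6: eigenvector (-1, 3, 0).
s=-4: eigenvector (-3, 8, 1).
P = [[1, -1, -3], [-2, 3, 8], [0, 0, 1]], D = diag(3, -6, -4), P⁻¹ = [[3, 1, 1], [2, 1, -2], [0, 0, 1]].
M⁴ = P·diag(81, 1296, 256)·P⁻¹ = [[-2349, -1215, 1905], [7290, 3726, -5890], [0, 0, 256]].
The requested entry is -1215.

-1215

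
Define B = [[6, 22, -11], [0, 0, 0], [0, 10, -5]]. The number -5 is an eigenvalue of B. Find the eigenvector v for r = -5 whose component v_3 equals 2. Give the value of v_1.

B + 5I = [[11, 22, -11], [0, 5, 0], [0, 10, 0]].
Solving (B + 5I)v = 0 gives the eigenspace spanned by (2, 0, 2).
With v_3 = 2, v = (2, 0, 2), so v_1 = 2.

2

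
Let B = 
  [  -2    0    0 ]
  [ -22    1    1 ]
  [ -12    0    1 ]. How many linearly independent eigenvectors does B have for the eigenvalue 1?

1

B − 1I = [[-3, 0, 0], [-22, 0, 1], [-12, 0, 0]].
This matrix has rank 2, so its null space has dimension 3 − 2 = 1.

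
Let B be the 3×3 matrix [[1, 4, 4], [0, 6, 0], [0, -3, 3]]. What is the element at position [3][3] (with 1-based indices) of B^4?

81

Characteristic polynomial: λ^3 - 10λ^2 + 27λ - 18 = (λ - 6)(λ - 3)(λ - 1), so the eigenvalues are 1, 3, 6.
λ=1: eigenvector (1, 0, 0).
λ=6: eigenvector (0, -1, 1).
λ=3: eigenvector (2, 0, 1).
P = [[1, 0, 2], [0, -1, 0], [0, 1, 1]], D = diag(1, 6, 3), P⁻¹ = [[1, -2, -2], [0, -1, 0], [0, 1, 1]].
B⁴ = P·diag(1, 1296, 81)·P⁻¹ = [[1, 160, 160], [0, 1296, 0], [0, -1215, 81]].
The requested entry is 81.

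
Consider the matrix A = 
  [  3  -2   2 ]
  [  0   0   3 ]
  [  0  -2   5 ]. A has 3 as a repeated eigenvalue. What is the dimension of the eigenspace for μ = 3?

2

A − 3I = [[0, -2, 2], [0, -3, 3], [0, -2, 2]].
This matrix has rank 1, so its null space has dimension 3 − 1 = 2.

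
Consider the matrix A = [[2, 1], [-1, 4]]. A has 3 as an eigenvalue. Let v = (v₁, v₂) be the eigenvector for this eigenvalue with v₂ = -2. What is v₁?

-2

A − 3I = [[-1, 1], [-1, 1]].
Solving (A − 3I)v = 0 gives the eigenspace spanned by (-2, -2).
With v₂ = -2, v = (-2, -2), so v₁ = -2.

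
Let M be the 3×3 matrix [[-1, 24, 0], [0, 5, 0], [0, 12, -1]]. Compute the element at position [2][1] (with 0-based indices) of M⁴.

Characteristic polynomial: μ^3 - 3μ^2 - 9μ - 5 = (μ - 5)(μ + 1)^2, so the eigenvalues are -1, -1, 5.
μ=-1: eigenvector (1, 0, 0).
μ=5: eigenvector (4, 1, 2).
μ=-1: eigenvector (2, 0, 1).
P = [[1, 4, 2], [0, 1, 0], [0, 2, 1]], D = diag(-1, 5, -1), P⁻¹ = [[1, 0, -2], [0, 1, 0], [0, -2, 1]].
M⁴ = P·diag(1, 625, 1)·P⁻¹ = [[1, 2496, 0], [0, 625, 0], [0, 1248, 1]].
The requested entry is 1248.

1248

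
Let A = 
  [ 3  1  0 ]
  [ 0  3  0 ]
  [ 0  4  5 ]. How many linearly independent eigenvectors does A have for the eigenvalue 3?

A − 3I = [[0, 1, 0], [0, 0, 0], [0, 4, 2]].
This matrix has rank 2, so its null space has dimension 3 − 2 = 1.

1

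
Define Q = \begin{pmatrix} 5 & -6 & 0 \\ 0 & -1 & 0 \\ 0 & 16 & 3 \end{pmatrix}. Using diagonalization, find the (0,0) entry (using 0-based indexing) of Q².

Characteristic polynomial: t^3 - 7t^2 + 7t + 15 = (t - 5)(t - 3)(t + 1), so the eigenvalues are -1, 3, 5.
t=-1: eigenvector (1, 1, -4).
t=5: eigenvector (1, 0, 0).
t=3: eigenvector (0, 0, 1).
P = [[1, 1, 0], [1, 0, 0], [-4, 0, 1]], D = diag(-1, 5, 3), P⁻¹ = [[0, 1, 0], [1, -1, 0], [0, 4, 1]].
Q² = P·diag(1, 25, 9)·P⁻¹ = [[25, -24, 0], [0, 1, 0], [0, 32, 9]].
The requested entry is 25.

25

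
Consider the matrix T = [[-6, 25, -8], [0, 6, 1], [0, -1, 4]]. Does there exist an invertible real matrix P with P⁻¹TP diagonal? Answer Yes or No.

Characteristic polynomial: p(s) = s^3 - 4s^2 - 35s + 150 = (s - 5)^2(s + 6).
s = 5 has algebraic multiplicity 2; rank(T − 5I) = 2, so geometric multiplicity = 1.
Geometric multiplicity < algebraic multiplicity, so T is not diagonalizable.

No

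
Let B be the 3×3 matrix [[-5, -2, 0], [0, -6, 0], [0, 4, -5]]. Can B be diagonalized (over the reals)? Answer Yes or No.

Yes

Characteristic polynomial: p(μ) = μ^3 + 16μ^2 + 85μ + 150 = (μ + 5)^2(μ + 6).
μ = -5 has algebraic multiplicity 2; rank(B + 5I) = 1, so geometric multiplicity = 2.
Every eigenvalue has geometric = algebraic multiplicity, so B is diagonalizable.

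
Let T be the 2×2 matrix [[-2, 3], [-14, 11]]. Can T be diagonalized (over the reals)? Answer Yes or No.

Characteristic polynomial: p(μ) = μ^2 - 9μ + 20 = (μ - 5)(μ - 4).
All 2 eigenvalues are distinct, so T is diagonalizable.

Yes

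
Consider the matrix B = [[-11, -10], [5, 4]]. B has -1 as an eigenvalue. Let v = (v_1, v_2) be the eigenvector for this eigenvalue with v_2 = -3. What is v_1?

3

B + 1I = [[-10, -10], [5, 5]].
Solving (B + 1I)v = 0 gives the eigenspace spanned by (3, -3).
With v_2 = -3, v = (3, -3), so v_1 = 3.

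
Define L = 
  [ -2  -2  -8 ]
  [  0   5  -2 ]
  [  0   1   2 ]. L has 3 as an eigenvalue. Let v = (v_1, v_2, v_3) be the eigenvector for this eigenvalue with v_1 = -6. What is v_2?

3

L − 3I = [[-5, -2, -8], [0, 2, -2], [0, 1, -1]].
Solving (L − 3I)v = 0 gives the eigenspace spanned by (-6, 3, 3).
With v_1 = -6, v = (-6, 3, 3), so v_2 = 3.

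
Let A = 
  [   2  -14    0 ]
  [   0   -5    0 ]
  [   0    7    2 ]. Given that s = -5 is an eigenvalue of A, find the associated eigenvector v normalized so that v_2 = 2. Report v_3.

-2

A + 5I = [[7, -14, 0], [0, 0, 0], [0, 7, 7]].
Solving (A + 5I)v = 0 gives the eigenspace spanned by (4, 2, -2).
With v_2 = 2, v = (4, 2, -2), so v_3 = -2.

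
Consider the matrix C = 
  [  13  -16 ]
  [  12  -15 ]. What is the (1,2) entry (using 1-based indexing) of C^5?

Characteristic polynomial: λ^2 + 2λ - 3 = (λ - 1)(λ + 3), so the eigenvalues are -3, 1.
λ=1: eigenvector (4, 3).
λ=-3: eigenvector (1, 1).
P = [[4, 1], [3, 1]], D = diag(1, -3), P⁻¹ = [[1, -1], [-3, 4]].
C⁵ = P·diag(1, -243)·P⁻¹ = [[733, -976], [732, -975]].
The requested entry is -976.

-976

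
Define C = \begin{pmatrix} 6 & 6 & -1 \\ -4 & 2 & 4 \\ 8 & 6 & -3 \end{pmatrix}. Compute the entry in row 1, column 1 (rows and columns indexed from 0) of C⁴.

16

Characteristic polynomial: λ^3 - 5λ^2 - 4λ + 20 = (λ - 5)(λ - 2)(λ + 2), so the eigenvalues are -2, 2, 5.
λ=-2: eigenvector (-1, 1, -2).
λ=2: eigenvector (-2, 1, -2).
λ=5: eigenvector (1, 0, 1).
P = [[-1, -2, 1], [1, 1, 0], [-2, -2, 1]], D = diag(-2, 2, 5), P⁻¹ = [[1, 0, -1], [-1, 1, 1], [0, 2, 1]].
C⁴ = P·diag(16, 16, 625)·P⁻¹ = [[16, 1218, 609], [0, 16, 0], [0, 1218, 625]].
The requested entry is 16.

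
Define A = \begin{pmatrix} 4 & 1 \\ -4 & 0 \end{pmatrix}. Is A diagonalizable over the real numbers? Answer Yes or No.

No

Characteristic polynomial: p(s) = s^2 - 4s + 4 = (s - 2)^2.
s = 2 has algebraic multiplicity 2; rank(A − 2I) = 1, so geometric multiplicity = 1.
Geometric multiplicity < algebraic multiplicity, so A is not diagonalizable.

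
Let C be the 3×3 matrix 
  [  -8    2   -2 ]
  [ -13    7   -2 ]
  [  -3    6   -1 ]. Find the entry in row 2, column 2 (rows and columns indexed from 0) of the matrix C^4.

-269

Characteristic polynomial: t^3 + 2t^2 - 23t - 60 = (t - 5)(t + 3)(t + 4), so the eigenvalues are -4, -3, 5.
t=5: eigenvector (0, 1, 1).
t=-4: eigenvector (1, 1, -1).
t=-3: eigenvector (-2, -2, 3).
P = [[0, 1, -2], [1, 1, -2], [1, -1, 3]], D = diag(5, -4, -3), P⁻¹ = [[-1, 1, 0], [5, -2, 2], [2, -1, 1]].
C⁴ = P·diag(625, 256, 81)·P⁻¹ = [[956, -350, 350], [331, 275, 350], [-1419, 894, -269]].
The requested entry is -269.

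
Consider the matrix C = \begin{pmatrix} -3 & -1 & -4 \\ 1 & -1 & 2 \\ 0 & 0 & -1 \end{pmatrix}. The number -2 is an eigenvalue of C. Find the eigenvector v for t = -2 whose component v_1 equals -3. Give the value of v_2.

C + 2I = [[-1, -1, -4], [1, 1, 2], [0, 0, 1]].
Solving (C + 2I)v = 0 gives the eigenspace spanned by (-3, 3, 0).
With v_1 = -3, v = (-3, 3, 0), so v_2 = 3.

3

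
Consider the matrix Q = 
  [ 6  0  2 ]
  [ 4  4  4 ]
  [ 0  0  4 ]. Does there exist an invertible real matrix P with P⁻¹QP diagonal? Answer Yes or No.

Yes

Characteristic polynomial: p(μ) = μ^3 - 14μ^2 + 64μ - 96 = (μ - 6)(μ - 4)^2.
μ = 4 has algebraic multiplicity 2; rank(Q − 4I) = 1, so geometric multiplicity = 2.
Every eigenvalue has geometric = algebraic multiplicity, so Q is diagonalizable.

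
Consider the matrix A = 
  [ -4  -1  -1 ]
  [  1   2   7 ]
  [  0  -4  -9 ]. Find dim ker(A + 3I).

A + 3I = [[-1, -1, -1], [1, 5, 7], [0, -4, -6]].
This matrix has rank 2, so its null space has dimension 3 − 2 = 1.

1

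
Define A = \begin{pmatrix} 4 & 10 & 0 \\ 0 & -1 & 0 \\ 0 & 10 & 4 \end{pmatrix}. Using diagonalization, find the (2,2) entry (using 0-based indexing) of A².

Characteristic polynomial: μ^3 - 7μ^2 + 8μ + 16 = (μ - 4)^2(μ + 1), so the eigenvalues are -1, 4, 4.
μ=4: eigenvector (1, 0, 2).
μ=-1: eigenvector (-2, 1, -2).
μ=4: eigenvector (-1, 0, -1).
P = [[1, -2, -1], [0, 1, 0], [2, -2, -1]], D = diag(4, -1, 4), P⁻¹ = [[-1, 0, 1], [0, 1, 0], [-2, -2, 1]].
A² = P·diag(16, 1, 16)·P⁻¹ = [[16, 30, 0], [0, 1, 0], [0, 30, 16]].
The requested entry is 16.

16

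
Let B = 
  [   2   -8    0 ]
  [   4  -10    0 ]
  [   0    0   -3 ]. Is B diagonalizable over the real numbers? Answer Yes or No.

Yes

Characteristic polynomial: p(μ) = μ^3 + 11μ^2 + 36μ + 36 = (μ + 2)(μ + 3)(μ + 6).
All 3 eigenvalues are distinct, so B is diagonalizable.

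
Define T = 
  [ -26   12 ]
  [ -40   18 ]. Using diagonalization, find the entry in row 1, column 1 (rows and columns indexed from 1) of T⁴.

7696

Characteristic polynomial: s^2 + 8s + 12 = (s + 2)(s + 6), so the eigenvalues are -6, -2.
s=-2: eigenvector (1, 2).
s=-6: eigenvector (-3, -5).
P = [[1, -3], [2, -5]], D = diag(-2, -6), P⁻¹ = [[-5, 3], [-2, 1]].
T⁴ = P·diag(16, 1296)·P⁻¹ = [[7696, -3840], [12800, -6384]].
The requested entry is 7696.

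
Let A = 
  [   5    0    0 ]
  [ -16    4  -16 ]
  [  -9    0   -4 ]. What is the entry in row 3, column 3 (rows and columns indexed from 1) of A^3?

-64

Characteristic polynomial: s^3 - 5s^2 - 16s + 80 = (s - 5)(s - 4)(s + 4), so the eigenvalues are -4, 4, 5.
s=5: eigenvector (1, 0, -1).
s=-4: eigenvector (0, 2, 1).
s=4: eigenvector (0, 1, 0).
P = [[1, 0, 0], [0, 2, 1], [-1, 1, 0]], D = diag(5, -4, 4), P⁻¹ = [[1, 0, 0], [1, 0, 1], [-2, 1, -2]].
A³ = P·diag(125, -64, 64)·P⁻¹ = [[125, 0, 0], [-256, 64, -256], [-189, 0, -64]].
The requested entry is -64.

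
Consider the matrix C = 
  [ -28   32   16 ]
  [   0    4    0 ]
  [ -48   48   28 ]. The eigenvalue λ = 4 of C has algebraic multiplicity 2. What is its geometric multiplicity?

C − 4I = [[-32, 32, 16], [0, 0, 0], [-48, 48, 24]].
This matrix has rank 1, so its null space has dimension 3 − 1 = 2.

2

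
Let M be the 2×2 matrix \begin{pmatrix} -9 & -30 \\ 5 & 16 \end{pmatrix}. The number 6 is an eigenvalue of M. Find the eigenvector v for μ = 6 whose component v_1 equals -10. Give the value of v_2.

5

M − 6I = [[-15, -30], [5, 10]].
Solving (M − 6I)v = 0 gives the eigenspace spanned by (-10, 5).
With v_1 = -10, v = (-10, 5), so v_2 = 5.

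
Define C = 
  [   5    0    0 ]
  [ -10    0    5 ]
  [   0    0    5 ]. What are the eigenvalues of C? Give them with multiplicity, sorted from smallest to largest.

Characteristic polynomial: p(s) = s^3 - 10s^2 + 25s = s(s - 5)^2.
Roots (with multiplicity): 0, 5, 5.

0, 5, 5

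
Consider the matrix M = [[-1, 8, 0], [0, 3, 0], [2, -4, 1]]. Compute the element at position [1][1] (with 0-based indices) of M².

9

Characteristic polynomial: s^3 - 3s^2 - s + 3 = (s - 3)(s - 1)(s + 1), so the eigenvalues are -1, 1, 3.
s=-1: eigenvector (1, 0, -1).
s=3: eigenvector (2, 1, 0).
s=1: eigenvector (0, 0, 1).
P = [[1, 2, 0], [0, 1, 0], [-1, 0, 1]], D = diag(-1, 3, 1), P⁻¹ = [[1, -2, 0], [0, 1, 0], [1, -2, 1]].
M² = P·diag(1, 9, 1)·P⁻¹ = [[1, 16, 0], [0, 9, 0], [0, 0, 1]].
The requested entry is 9.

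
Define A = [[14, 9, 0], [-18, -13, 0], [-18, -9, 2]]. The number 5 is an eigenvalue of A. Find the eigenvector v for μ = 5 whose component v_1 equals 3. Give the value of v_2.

-3

A − 5I = [[9, 9, 0], [-18, -18, 0], [-18, -9, -3]].
Solving (A − 5I)v = 0 gives the eigenspace spanned by (3, -3, -9).
With v_1 = 3, v = (3, -3, -9), so v_2 = -3.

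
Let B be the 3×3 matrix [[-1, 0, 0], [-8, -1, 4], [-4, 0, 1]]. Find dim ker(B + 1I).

B + 1I = [[0, 0, 0], [-8, 0, 4], [-4, 0, 2]].
This matrix has rank 1, so its null space has dimension 3 − 1 = 2.

2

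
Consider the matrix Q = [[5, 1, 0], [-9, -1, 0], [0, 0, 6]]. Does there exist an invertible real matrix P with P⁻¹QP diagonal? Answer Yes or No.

Characteristic polynomial: p(λ) = λ^3 - 10λ^2 + 28λ - 24 = (λ - 6)(λ - 2)^2.
λ = 2 has algebraic multiplicity 2; rank(Q − 2I) = 2, so geometric multiplicity = 1.
Geometric multiplicity < algebraic multiplicity, so Q is not diagonalizable.

No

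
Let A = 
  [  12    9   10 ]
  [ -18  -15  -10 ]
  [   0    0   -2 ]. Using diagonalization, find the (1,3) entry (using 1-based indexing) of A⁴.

Characteristic polynomial: t^3 + 5t^2 - 12t - 36 = (t - 3)(t + 2)(t + 6), so the eigenvalues are -6, -2, 3.
t=-6: eigenvector (1, -2, 0).
t=3: eigenvector (1, -1, 0).
t=-2: eigenvector (-2, 2, 1).
P = [[1, 1, -2], [-2, -1, 2], [0, 0, 1]], D = diag(-6, 3, -2), P⁻¹ = [[-1, -1, 0], [2, 1, 2], [0, 0, 1]].
A⁴ = P·diag(1296, 81, 16)·P⁻¹ = [[-1134, -1215, 130], [2430, 2511, -130], [0, 0, 16]].
The requested entry is 130.

130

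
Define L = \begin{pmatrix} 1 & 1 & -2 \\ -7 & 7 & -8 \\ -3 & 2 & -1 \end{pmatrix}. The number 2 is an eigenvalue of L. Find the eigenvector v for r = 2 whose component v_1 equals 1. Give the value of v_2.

L − 2I = [[-1, 1, -2], [-7, 5, -8], [-3, 2, -3]].
Solving (L − 2I)v = 0 gives the eigenspace spanned by (1, 3, 1).
With v_1 = 1, v = (1, 3, 1), so v_2 = 3.

3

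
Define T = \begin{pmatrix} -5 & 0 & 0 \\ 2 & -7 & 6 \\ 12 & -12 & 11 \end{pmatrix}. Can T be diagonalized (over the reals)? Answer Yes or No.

Yes

Characteristic polynomial: p(s) = s^3 + s^2 - 25s - 25 = (s - 5)(s + 1)(s + 5).
All 3 eigenvalues are distinct, so T is diagonalizable.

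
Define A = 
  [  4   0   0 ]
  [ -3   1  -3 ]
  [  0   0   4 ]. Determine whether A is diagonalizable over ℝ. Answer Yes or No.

Yes

Characteristic polynomial: p(t) = t^3 - 9t^2 + 24t - 16 = (t - 4)^2(t - 1).
t = 4 has algebraic multiplicity 2; rank(A − 4I) = 1, so geometric multiplicity = 2.
Every eigenvalue has geometric = algebraic multiplicity, so A is diagonalizable.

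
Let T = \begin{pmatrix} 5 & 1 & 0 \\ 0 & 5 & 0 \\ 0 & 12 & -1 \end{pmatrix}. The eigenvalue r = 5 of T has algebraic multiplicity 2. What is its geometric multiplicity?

T − 5I = [[0, 1, 0], [0, 0, 0], [0, 12, -6]].
This matrix has rank 2, so its null space has dimension 3 − 2 = 1.

1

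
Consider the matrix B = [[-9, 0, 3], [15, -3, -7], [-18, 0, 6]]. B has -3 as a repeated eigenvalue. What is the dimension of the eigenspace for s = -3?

B + 3I = [[-6, 0, 3], [15, 0, -7], [-18, 0, 9]].
This matrix has rank 2, so its null space has dimension 3 − 2 = 1.

1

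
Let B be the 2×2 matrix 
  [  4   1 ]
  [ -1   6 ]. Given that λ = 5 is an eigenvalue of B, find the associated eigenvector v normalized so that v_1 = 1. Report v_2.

B − 5I = [[-1, 1], [-1, 1]].
Solving (B − 5I)v = 0 gives the eigenspace spanned by (1, 1).
With v_1 = 1, v = (1, 1), so v_2 = 1.

1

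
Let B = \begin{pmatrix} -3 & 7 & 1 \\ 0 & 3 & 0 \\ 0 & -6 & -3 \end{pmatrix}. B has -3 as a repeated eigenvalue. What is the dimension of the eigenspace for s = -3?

B + 3I = [[0, 7, 1], [0, 6, 0], [0, -6, 0]].
This matrix has rank 2, so its null space has dimension 3 − 2 = 1.

1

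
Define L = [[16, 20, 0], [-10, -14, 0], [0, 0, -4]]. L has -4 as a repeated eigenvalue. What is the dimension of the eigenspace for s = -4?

L + 4I = [[20, 20, 0], [-10, -10, 0], [0, 0, 0]].
This matrix has rank 1, so its null space has dimension 3 − 1 = 2.

2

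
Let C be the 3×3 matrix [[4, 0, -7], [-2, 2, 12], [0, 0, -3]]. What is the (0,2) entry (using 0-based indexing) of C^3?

Characteristic polynomial: t^3 - 3t^2 - 10t + 24 = (t - 4)(t - 2)(t + 3), so the eigenvalues are -3, 2, 4.
t=-3: eigenvector (1, -2, 1).
t=2: eigenvector (0, 1, 0).
t=4: eigenvector (1, -1, 0).
P = [[1, 0, 1], [-2, 1, -1], [1, 0, 0]], D = diag(-3, 2, 4), P⁻¹ = [[0, 0, 1], [1, 1, 1], [1, 0, -1]].
C³ = P·diag(-27, 8, 64)·P⁻¹ = [[64, 0, -91], [-56, 8, 126], [0, 0, -27]].
The requested entry is -91.

-91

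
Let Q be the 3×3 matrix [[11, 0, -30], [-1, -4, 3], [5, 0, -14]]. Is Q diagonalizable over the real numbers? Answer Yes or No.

Characteristic polynomial: p(t) = t^3 + 7t^2 + 8t - 16 = (t - 1)(t + 4)^2.
t = -4 has algebraic multiplicity 2; rank(Q + 4I) = 2, so geometric multiplicity = 1.
Geometric multiplicity < algebraic multiplicity, so Q is not diagonalizable.

No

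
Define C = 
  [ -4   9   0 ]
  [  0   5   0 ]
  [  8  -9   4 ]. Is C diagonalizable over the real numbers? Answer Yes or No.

Yes

Characteristic polynomial: p(μ) = μ^3 - 5μ^2 - 16μ + 80 = (μ - 5)(μ - 4)(μ + 4).
All 3 eigenvalues are distinct, so C is diagonalizable.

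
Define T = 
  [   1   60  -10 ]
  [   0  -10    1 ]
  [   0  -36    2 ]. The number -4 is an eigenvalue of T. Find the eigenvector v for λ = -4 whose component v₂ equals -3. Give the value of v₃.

T + 4I = [[5, 60, -10], [0, -6, 1], [0, -36, 6]].
Solving (T + 4I)v = 0 gives the eigenspace spanned by (0, -3, -18).
With v₂ = -3, v = (0, -3, -18), so v₃ = -18.

-18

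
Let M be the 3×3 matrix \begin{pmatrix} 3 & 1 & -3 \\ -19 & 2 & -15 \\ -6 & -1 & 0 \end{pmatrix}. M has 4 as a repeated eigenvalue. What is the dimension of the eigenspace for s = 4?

M − 4I = [[-1, 1, -3], [-19, -2, -15], [-6, -1, -4]].
This matrix has rank 2, so its null space has dimension 3 − 2 = 1.

1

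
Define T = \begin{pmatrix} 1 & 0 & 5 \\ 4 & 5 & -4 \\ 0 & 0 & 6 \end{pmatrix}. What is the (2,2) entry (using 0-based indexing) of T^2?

36

Characteristic polynomial: r^3 - 12r^2 + 41r - 30 = (r - 6)(r - 5)(r - 1), so the eigenvalues are 1, 5, 6.
r=6: eigenvector (1, 0, 1).
r=5: eigenvector (0, 1, 0).
r=1: eigenvector (1, -1, 0).
P = [[1, 0, 1], [0, 1, -1], [1, 0, 0]], D = diag(6, 5, 1), P⁻¹ = [[0, 0, 1], [1, 1, -1], [1, 0, -1]].
T² = P·diag(36, 25, 1)·P⁻¹ = [[1, 0, 35], [24, 25, -24], [0, 0, 36]].
The requested entry is 36.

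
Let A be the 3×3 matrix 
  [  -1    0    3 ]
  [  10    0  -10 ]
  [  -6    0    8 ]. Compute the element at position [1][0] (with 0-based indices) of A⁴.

1250

Characteristic polynomial: s^3 - 7s^2 + 10s = s(s - 5)(s - 2), so the eigenvalues are 0, 2, 5.
s=5: eigenvector (1, -2, 2).
s=0: eigenvector (0, 1, 0).
s=2: eigenvector (-1, 0, -1).
P = [[1, 0, -1], [-2, 1, 0], [2, 0, -1]], D = diag(5, 0, 2), P⁻¹ = [[-1, 0, 1], [-2, 1, 2], [-2, 0, 1]].
A⁴ = P·diag(625, 0, 16)·P⁻¹ = [[-593, 0, 609], [1250, 0, -1250], [-1218, 0, 1234]].
The requested entry is 1250.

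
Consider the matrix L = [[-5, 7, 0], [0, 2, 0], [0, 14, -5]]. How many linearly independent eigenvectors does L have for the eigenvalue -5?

2

L + 5I = [[0, 7, 0], [0, 7, 0], [0, 14, 0]].
This matrix has rank 1, so its null space has dimension 3 − 1 = 2.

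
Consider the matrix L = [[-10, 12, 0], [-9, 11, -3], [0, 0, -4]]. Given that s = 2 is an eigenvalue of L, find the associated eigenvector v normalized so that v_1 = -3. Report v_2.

-3

L − 2I = [[-12, 12, 0], [-9, 9, -3], [0, 0, -6]].
Solving (L − 2I)v = 0 gives the eigenspace spanned by (-3, -3, 0).
With v_1 = -3, v = (-3, -3, 0), so v_2 = -3.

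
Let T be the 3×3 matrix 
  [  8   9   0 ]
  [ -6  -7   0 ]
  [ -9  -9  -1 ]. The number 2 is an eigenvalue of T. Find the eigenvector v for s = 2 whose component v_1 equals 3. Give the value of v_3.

T − 2I = [[6, 9, 0], [-6, -9, 0], [-9, -9, -3]].
Solving (T − 2I)v = 0 gives the eigenspace spanned by (3, -2, -3).
With v_1 = 3, v = (3, -2, -3), so v_3 = -3.

-3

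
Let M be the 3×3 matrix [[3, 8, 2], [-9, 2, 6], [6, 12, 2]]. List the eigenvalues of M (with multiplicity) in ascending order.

Characteristic polynomial: p(μ) = μ^3 - 7μ^2 + 4μ + 12 = (μ - 6)(μ - 2)(μ + 1).
Roots (with multiplicity): -1, 2, 6.

-1, 2, 6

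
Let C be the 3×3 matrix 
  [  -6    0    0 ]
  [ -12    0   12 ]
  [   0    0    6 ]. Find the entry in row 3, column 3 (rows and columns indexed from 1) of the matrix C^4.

1296

Characteristic polynomial: t^3 - 36t = t(t - 6)(t + 6), so the eigenvalues are -6, 0, 6.
t=-6: eigenvector (1, 2, 0).
t=6: eigenvector (0, 2, 1).
t=0: eigenvector (0, 1, 0).
P = [[1, 0, 0], [2, 2, 1], [0, 1, 0]], D = diag(-6, 6, 0), P⁻¹ = [[1, 0, 0], [0, 0, 1], [-2, 1, -2]].
C⁴ = P·diag(1296, 1296, 0)·P⁻¹ = [[1296, 0, 0], [2592, 0, 2592], [0, 0, 1296]].
The requested entry is 1296.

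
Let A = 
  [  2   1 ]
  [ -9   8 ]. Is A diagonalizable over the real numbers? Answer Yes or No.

Characteristic polynomial: p(r) = r^2 - 10r + 25 = (r - 5)^2.
r = 5 has algebraic multiplicity 2; rank(A − 5I) = 1, so geometric multiplicity = 1.
Geometric multiplicity < algebraic multiplicity, so A is not diagonalizable.

No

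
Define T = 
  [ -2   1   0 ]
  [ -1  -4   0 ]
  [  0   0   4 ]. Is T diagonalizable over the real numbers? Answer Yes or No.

Characteristic polynomial: p(μ) = μ^3 + 2μ^2 - 15μ - 36 = (μ - 4)(μ + 3)^2.
μ = -3 has algebraic multiplicity 2; rank(T + 3I) = 2, so geometric multiplicity = 1.
Geometric multiplicity < algebraic multiplicity, so T is not diagonalizable.

No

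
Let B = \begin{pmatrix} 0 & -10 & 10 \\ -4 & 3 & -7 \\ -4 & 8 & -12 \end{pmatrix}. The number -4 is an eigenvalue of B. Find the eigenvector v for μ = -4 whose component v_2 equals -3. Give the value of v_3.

B + 4I = [[4, -10, 10], [-4, 7, -7], [-4, 8, -8]].
Solving (B + 4I)v = 0 gives the eigenspace spanned by (0, -3, -3).
With v_2 = -3, v = (0, -3, -3), so v_3 = -3.

-3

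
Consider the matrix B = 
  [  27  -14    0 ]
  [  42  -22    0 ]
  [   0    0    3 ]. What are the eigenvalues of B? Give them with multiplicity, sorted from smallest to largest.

Characteristic polynomial: p(μ) = μ^3 - 8μ^2 + 9μ + 18 = (μ - 6)(μ - 3)(μ + 1).
Roots (with multiplicity): -1, 3, 6.

-1, 3, 6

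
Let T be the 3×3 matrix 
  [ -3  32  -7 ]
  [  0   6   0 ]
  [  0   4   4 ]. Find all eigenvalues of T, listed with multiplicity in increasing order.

Characteristic polynomial: p(s) = s^3 - 7s^2 - 6s + 72 = (s - 6)(s - 4)(s + 3).
Roots (with multiplicity): -3, 4, 6.

-3, 4, 6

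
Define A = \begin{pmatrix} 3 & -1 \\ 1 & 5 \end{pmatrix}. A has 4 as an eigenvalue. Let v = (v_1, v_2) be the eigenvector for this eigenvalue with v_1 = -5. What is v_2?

A − 4I = [[-1, -1], [1, 1]].
Solving (A − 4I)v = 0 gives the eigenspace spanned by (-5, 5).
With v_1 = -5, v = (-5, 5), so v_2 = 5.

5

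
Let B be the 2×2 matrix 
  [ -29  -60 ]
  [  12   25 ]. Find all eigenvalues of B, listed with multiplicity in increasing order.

Characteristic polynomial: p(λ) = λ^2 + 4λ - 5 = (λ - 1)(λ + 5).
Roots (with multiplicity): -5, 1.

-5, 1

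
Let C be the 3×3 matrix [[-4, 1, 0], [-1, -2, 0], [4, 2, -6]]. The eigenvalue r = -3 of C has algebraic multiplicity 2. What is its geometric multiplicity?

1

C + 3I = [[-1, 1, 0], [-1, 1, 0], [4, 2, -3]].
This matrix has rank 2, so its null space has dimension 3 − 2 = 1.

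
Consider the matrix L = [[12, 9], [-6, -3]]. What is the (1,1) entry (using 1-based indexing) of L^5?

22842

Characteristic polynomial: λ^2 - 9λ + 18 = (λ - 6)(λ - 3), so the eigenvalues are 3, 6.
λ=3: eigenvector (1, -1).
λ=6: eigenvector (3, -2).
P = [[1, 3], [-1, -2]], D = diag(3, 6), P⁻¹ = [[-2, -3], [1, 1]].
L⁵ = P·diag(243, 7776)·P⁻¹ = [[22842, 22599], [-15066, -14823]].
The requested entry is 22842.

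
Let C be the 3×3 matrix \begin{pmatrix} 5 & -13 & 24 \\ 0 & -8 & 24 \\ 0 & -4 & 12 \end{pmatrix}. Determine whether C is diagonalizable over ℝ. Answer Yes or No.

Yes

Characteristic polynomial: p(s) = s^3 - 9s^2 + 20s = s(s - 5)(s - 4).
All 3 eigenvalues are distinct, so C is diagonalizable.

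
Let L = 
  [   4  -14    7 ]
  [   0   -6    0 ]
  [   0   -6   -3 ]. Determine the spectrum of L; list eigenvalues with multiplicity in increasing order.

-6, -3, 4

Characteristic polynomial: p(s) = s^3 + 5s^2 - 18s - 72 = (s - 4)(s + 3)(s + 6).
Roots (with multiplicity): -6, -3, 4.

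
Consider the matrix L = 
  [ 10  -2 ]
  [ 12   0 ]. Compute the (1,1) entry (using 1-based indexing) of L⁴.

3376

Characteristic polynomial: μ^2 - 10μ + 24 = (μ - 6)(μ - 4), so the eigenvalues are 4, 6.
μ=4: eigenvector (1, 3).
μ=6: eigenvector (-1, -2).
P = [[1, -1], [3, -2]], D = diag(4, 6), P⁻¹ = [[-2, 1], [-3, 1]].
L⁴ = P·diag(256, 1296)·P⁻¹ = [[3376, -1040], [6240, -1824]].
The requested entry is 3376.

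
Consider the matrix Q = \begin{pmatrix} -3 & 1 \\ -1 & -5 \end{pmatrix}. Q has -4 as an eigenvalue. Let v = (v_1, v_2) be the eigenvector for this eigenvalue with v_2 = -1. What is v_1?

1

Q + 4I = [[1, 1], [-1, -1]].
Solving (Q + 4I)v = 0 gives the eigenspace spanned by (1, -1).
With v_2 = -1, v = (1, -1), so v_1 = 1.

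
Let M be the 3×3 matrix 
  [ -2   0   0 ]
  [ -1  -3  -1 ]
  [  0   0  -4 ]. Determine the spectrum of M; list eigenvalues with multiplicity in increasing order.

-4, -3, -2

Characteristic polynomial: p(t) = t^3 + 9t^2 + 26t + 24 = (t + 2)(t + 3)(t + 4).
Roots (with multiplicity): -4, -3, -2.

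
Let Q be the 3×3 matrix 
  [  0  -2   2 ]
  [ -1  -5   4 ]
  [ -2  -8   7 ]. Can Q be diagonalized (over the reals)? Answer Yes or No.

Characteristic polynomial: p(s) = s^3 - 2s^2 - s + 2 = (s - 2)(s - 1)(s + 1).
All 3 eigenvalues are distinct, so Q is diagonalizable.

Yes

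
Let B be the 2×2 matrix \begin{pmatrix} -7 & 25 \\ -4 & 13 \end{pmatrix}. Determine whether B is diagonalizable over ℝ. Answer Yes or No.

No

Characteristic polynomial: p(λ) = λ^2 - 6λ + 9 = (λ - 3)^2.
λ = 3 has algebraic multiplicity 2; rank(B − 3I) = 1, so geometric multiplicity = 1.
Geometric multiplicity < algebraic multiplicity, so B is not diagonalizable.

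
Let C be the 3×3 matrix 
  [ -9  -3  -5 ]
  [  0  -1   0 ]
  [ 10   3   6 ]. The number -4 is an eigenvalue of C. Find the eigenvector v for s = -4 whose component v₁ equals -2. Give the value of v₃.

2

C + 4I = [[-5, -3, -5], [0, 3, 0], [10, 3, 10]].
Solving (C + 4I)v = 0 gives the eigenspace spanned by (-2, 0, 2).
With v₁ = -2, v = (-2, 0, 2), so v₃ = 2.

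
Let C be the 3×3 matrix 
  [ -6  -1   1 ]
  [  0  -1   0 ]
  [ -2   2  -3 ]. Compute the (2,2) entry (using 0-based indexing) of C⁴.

Characteristic polynomial: t^3 + 10t^2 + 29t + 20 = (t + 1)(t + 4)(t + 5), so the eigenvalues are -5, -4, -1.
t=-5: eigenvector (-1, 0, -1).
t=-4: eigenvector (-1, 0, -2).
t=-1: eigenvector (0, 1, 1).
P = [[-1, -1, 0], [0, 0, 1], [-1, -2, 1]], D = diag(-5, -4, -1), P⁻¹ = [[-2, -1, 1], [1, 1, -1], [0, 1, 0]].
C⁴ = P·diag(625, 256, 1)·P⁻¹ = [[994, 369, -369], [0, 1, 0], [738, 114, -113]].
The requested entry is -113.

-113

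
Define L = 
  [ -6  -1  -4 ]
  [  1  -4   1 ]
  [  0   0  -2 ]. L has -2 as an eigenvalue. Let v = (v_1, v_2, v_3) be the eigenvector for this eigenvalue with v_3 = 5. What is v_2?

L + 2I = [[-4, -1, -4], [1, -2, 1], [0, 0, 0]].
Solving (L + 2I)v = 0 gives the eigenspace spanned by (-5, 0, 5).
With v_3 = 5, v = (-5, 0, 5), so v_2 = 0.

0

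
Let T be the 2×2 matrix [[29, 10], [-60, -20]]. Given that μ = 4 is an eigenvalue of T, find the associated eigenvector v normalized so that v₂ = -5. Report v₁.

T − 4I = [[25, 10], [-60, -24]].
Solving (T − 4I)v = 0 gives the eigenspace spanned by (2, -5).
With v₂ = -5, v = (2, -5), so v₁ = 2.

2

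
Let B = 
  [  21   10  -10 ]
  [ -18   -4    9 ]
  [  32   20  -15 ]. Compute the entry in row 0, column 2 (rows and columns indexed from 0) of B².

Characteristic polynomial: r^3 - 2r^2 - 19r + 20 = (r - 5)(r - 1)(r + 4), so the eigenvalues are -4, 1, 5.
r=-4: eigenvector (-2, 1, -4).
r=1: eigenvector (1, 0, 2).
r=5: eigenvector (0, 1, 1).
P = [[-2, 1, 0], [1, 0, 1], [-4, 2, 1]], D = diag(-4, 1, 5), P⁻¹ = [[2, 1, -1], [5, 2, -2], [-2, 0, 1]].
B² = P·diag(16, 1, 25)·P⁻¹ = [[-59, -30, 30], [-18, 16, 9], [-168, -60, 85]].
The requested entry is 30.

30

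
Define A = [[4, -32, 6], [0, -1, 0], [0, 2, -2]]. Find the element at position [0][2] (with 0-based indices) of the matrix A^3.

72

Characteristic polynomial: μ^3 - μ^2 - 10μ - 8 = (μ - 4)(μ + 1)(μ + 2), so the eigenvalues are -2, -1, 4.
μ=4: eigenvector (1, 0, 0).
μ=-1: eigenvector (4, 1, 2).
μ=-2: eigenvector (-1, 0, 1).
P = [[1, 4, -1], [0, 1, 0], [0, 2, 1]], D = diag(4, -1, -2), P⁻¹ = [[1, -6, 1], [0, 1, 0], [0, -2, 1]].
A³ = P·diag(64, -1, -8)·P⁻¹ = [[64, -404, 72], [0, -1, 0], [0, 14, -8]].
The requested entry is 72.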